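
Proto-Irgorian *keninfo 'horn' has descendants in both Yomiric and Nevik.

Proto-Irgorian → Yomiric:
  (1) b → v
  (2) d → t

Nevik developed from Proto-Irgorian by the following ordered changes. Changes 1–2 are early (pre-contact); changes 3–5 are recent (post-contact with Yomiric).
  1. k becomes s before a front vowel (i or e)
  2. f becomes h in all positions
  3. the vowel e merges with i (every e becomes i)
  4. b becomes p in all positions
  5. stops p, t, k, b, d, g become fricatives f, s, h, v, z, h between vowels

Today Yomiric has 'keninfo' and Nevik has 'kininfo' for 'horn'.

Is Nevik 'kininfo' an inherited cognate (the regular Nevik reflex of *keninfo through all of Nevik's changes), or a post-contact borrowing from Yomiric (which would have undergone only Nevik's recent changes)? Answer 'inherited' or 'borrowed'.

If inherited, *keninfo would pass through all of Nevik's changes:
Nevik: *keninfo > seninfo > seninho > sininho  (by palatalisation, unconditioned shift, vowel merger)
If borrowed from Yomiric 'keninfo' after the early changes, it would undergo only the recent ones:
  rule 3 (vowel merger): keninfo → kininfo
  rule 4 (unconditioned shift): no change (kininfo)
  rule 5 (intervocalic lenition): no change (kininfo)
  ⇒ as a loan: kininfo
Nevik 'kininfo' matches the loan outcome 'kininfo', not the inherited 'sininho' — it skipped the early Nevik changes, so it was borrowed from Yomiric.

borrowed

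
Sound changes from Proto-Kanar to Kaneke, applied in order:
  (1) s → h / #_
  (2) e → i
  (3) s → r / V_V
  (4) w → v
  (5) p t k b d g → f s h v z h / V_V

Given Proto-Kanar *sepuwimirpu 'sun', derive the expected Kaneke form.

hifuvimirpu

Kaneke: start from *sepuwimirpu.
  rule 1 (debuccalisation): sepuwimirpu → hepuwimirpu
  rule 2 (vowel merger): hepuwimirpu → hipuwimirpu
  rule 3: no change — hipuwimirpu
  rule 4 (unconditioned shift): hipuwimirpu → hipuvimirpu
  rule 5 (intervocalic lenition): hipuvimirpu → hifuvimirpu
  ⇒ Kaneke hifuvimirpu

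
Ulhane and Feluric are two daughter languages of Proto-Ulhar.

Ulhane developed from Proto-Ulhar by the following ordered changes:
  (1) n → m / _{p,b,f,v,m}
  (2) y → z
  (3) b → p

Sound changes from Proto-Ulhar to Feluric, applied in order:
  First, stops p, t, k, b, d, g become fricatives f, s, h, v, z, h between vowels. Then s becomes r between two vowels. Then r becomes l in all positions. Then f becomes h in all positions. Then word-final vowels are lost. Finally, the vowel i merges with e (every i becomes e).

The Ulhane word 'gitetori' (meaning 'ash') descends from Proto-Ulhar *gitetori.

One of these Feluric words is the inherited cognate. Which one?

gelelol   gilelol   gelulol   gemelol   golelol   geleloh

gelelol

Feluric: *gitetori > gisesori > girerori > gileloli > gilelol > gelelol  (by intervocalic lenition, rhotacism, unconditioned shift, apocope, vowel merger)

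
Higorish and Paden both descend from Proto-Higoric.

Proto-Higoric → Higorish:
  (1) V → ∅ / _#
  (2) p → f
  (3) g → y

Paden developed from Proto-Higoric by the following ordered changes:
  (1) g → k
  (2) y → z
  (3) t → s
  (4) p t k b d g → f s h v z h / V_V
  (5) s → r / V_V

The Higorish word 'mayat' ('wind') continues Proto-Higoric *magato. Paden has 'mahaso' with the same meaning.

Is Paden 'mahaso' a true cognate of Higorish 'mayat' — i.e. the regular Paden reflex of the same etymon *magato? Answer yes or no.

no

Derive the expected Paden reflex of *magato:
Paden: start from *magato.
  rule 1 (unconditioned shift): magato → makato
  rule 2: no change — makato
  rule 3 (unconditioned shift): makato → makaso
  rule 4 (intervocalic lenition): makaso → mahaso
  rule 5 (rhotacism): mahaso → maharo
  ⇒ Paden maharo
The regular Paden reflex would be 'maharo', but the attested form is 'mahaso'. The correspondence is irregular, so they are not cognates (the Paden form has a different source).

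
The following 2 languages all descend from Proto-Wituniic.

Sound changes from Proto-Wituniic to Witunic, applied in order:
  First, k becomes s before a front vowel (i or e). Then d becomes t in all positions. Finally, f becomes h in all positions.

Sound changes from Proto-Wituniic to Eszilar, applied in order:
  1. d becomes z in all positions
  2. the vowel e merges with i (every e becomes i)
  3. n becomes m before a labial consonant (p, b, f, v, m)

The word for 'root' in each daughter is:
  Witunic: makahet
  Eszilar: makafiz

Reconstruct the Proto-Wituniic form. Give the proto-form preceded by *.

*makafed

Position 7: Witunic has t, Eszilar has z. Taking the neighbouring segments as reconstructed: Witunic t could go back to *t or *d; Eszilar z could go back to *d or *z — the one source consistent with every daughter is *d.
Position 6: Witunic has e, Eszilar has i. Witunic preserves e here (none of its changes turn any other segment into e), so the proto-segment is *e.
Verify the candidate proto-form against each daughter:
Witunic: *makafed
  makafed (rule 1 does not apply)
  makafed → makafet   [unconditioned shift]
  makafet → makahet   [unconditioned shift]
  giving Witunic makahet.
Eszilar: start from *makafed.
  rule 1 (unconditioned shift): makafed → makafez
  rule 2 (vowel merger): makafez → makafiz
  rule 3: no change — makafiz
  ⇒ Eszilar makafiz
*makafed is the unique common source.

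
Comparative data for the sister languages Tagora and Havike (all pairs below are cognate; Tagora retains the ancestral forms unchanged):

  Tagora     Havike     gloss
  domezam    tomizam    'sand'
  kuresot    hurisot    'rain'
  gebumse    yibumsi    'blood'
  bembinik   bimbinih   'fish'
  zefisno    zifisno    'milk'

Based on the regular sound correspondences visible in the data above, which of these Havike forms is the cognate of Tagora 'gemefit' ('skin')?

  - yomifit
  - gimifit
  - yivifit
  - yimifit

gebumse ~ yibumsi — Tagora g corresponds to Havike y word-initially before a front vowel.
bembinik ~ bimbinih — Tagora e corresponds to Havike i after a consonant, before a nasal.
zefisno ~ zifisno — Tagora e corresponds to Havike i after a consonant, before a labial obstruent.
Applying these to Tagora 'gemefit':
  gemefit → yemefit   (g→y word-initially before a front vowel)
  yemefit → yimefit   (e→i after a consonant, before a nasal)
  yimefit → yimifit   (e→i after a consonant, before a labial obstruent)
So the Havike cognate is 'yimifit'.

yimifit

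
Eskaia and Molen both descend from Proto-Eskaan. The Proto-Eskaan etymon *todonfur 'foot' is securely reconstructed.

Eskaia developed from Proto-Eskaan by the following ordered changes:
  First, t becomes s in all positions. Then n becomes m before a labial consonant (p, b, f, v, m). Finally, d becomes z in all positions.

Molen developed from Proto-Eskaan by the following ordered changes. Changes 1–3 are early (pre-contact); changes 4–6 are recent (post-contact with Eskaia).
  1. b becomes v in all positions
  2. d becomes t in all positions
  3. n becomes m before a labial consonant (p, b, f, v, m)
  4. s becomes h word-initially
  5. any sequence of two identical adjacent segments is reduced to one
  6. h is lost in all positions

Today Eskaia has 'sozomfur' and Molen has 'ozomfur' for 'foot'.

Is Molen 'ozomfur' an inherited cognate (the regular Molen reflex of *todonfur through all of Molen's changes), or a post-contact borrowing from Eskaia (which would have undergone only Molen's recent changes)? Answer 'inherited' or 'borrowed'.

borrowed

If inherited, *todonfur would pass through all of Molen's changes:
Molen: *todonfur > totonfur > totomfur  (by unconditioned shift, nasal place assimilation)
If borrowed from Eskaia 'sozomfur' after the early changes, it would undergo only the recent ones:
  rule 4 (debuccalisation): sozomfur → hozomfur
  rule 5 (degemination): no change (hozomfur)
  rule 6 (h-loss): hozomfur → ozomfur
  ⇒ as a loan: ozomfur
Molen 'ozomfur' matches the loan outcome 'ozomfur', not the inherited 'totomfur' — it skipped the early Molen changes, so it was borrowed from Eskaia.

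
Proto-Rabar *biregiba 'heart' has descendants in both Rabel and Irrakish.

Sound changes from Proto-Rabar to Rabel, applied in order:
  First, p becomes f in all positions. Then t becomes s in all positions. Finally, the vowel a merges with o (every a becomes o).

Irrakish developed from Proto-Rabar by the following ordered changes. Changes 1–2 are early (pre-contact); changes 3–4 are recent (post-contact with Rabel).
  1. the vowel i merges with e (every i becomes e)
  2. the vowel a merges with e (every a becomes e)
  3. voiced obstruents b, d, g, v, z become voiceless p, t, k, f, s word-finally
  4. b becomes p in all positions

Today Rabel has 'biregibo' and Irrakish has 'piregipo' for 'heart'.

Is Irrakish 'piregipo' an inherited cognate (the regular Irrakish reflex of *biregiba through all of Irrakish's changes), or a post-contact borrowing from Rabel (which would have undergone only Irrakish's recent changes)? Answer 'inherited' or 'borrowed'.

borrowed

If inherited, *biregiba would pass through all of Irrakish's changes:
Irrakish: start from *biregiba.
  rule 1 (vowel merger): biregiba → beregeba
  rule 2 (vowel merger): beregeba → beregebe
  rule 3: no change — beregebe
  rule 4 (unconditioned shift): beregebe → peregepe
  ⇒ Irrakish peregepe
If borrowed from Rabel 'biregibo' after the early changes, it would undergo only the recent ones:
  rule 3 (final devoicing): no change (biregibo)
  rule 4 (unconditioned shift): biregibo → piregipo
  ⇒ as a loan: piregipo
Irrakish 'piregipo' matches the loan outcome 'piregipo', not the inherited 'peregepe' — it skipped the early Irrakish changes, so it was borrowed from Rabel.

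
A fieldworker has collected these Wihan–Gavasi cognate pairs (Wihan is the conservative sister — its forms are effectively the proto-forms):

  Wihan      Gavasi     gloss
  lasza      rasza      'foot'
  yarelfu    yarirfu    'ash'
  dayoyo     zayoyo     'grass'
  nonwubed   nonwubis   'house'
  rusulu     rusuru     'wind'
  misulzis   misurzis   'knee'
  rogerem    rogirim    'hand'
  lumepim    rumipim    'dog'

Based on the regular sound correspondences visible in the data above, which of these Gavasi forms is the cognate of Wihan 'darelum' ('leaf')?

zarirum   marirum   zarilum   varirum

dayoyo ~ zayoyo — Wihan d corresponds to Gavasi z word-initially before a back vowel.
yarelfu ~ yarirfu, nonwubed ~ nonwubis — Wihan e corresponds to Gavasi i after a consonant, before a consonant other than r, m, n, p, b, f, v.
rusulu ~ rusuru — Wihan l corresponds to Gavasi r between vowels (before a back vowel).
Applying these to Wihan 'darelum':
  darelum → zarelum   (d→z word-initially before a back vowel)
  zarelum → zarilum   (e→i after a consonant, before a consonant other than r, m, n, p, b, f, v)
  zarilum → zarirum   (l→r between vowels (before a back vowel))
So the Gavasi cognate is 'zarirum'.

zarirum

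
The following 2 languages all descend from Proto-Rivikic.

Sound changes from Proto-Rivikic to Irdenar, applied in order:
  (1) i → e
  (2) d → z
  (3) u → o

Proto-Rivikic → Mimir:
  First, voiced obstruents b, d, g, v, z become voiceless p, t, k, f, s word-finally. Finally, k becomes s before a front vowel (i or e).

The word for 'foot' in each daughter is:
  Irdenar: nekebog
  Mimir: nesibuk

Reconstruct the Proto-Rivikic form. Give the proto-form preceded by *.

*nekibug

Position 4: Irdenar has e, Mimir has i. Mimir preserves i here (none of its changes turn any other segment into i), so the proto-segment is *i.
Position 3: Irdenar has k, Mimir has s. Irdenar preserves k here (none of its changes turn any other segment into k), so the proto-segment is *k.
Verify the candidate proto-form against each daughter:
Irdenar: *nekibug
  nekibug → nekebug   [vowel merger]
  nekebug (rule 2 does not apply)
  nekebug → nekebog   [vowel merger]
  giving Irdenar nekebog.
Mimir: start from *nekibug.
  rule 1 (final devoicing): nekibug → nekibuk
  rule 2 (palatalisation): nekibuk → nesibuk
  ⇒ Mimir nesibuk
Only *nekibug yields all of Irdenar nekebog, Mimir nesibuk.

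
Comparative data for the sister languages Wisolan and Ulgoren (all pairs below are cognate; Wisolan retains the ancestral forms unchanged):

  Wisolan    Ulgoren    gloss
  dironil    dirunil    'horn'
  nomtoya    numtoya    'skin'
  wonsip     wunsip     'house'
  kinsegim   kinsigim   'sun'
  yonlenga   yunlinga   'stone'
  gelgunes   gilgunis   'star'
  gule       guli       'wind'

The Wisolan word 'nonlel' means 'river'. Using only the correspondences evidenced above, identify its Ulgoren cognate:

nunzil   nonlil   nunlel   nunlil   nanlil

dironil ~ dirunil, wonsip ~ wunsip — Wisolan o corresponds to Ulgoren u after a consonant, before a nasal.
kinsegim ~ kinsigim, gelgunes ~ gilgunis — Wisolan e corresponds to Ulgoren i after a consonant, before a consonant other than r, m, n, p, b, f, v.
Applying these to Wisolan 'nonlel':
  nonlel → nunlel   (o→u after a consonant, before a nasal)
  nunlel → nunlil   (e→i after a consonant, before a consonant other than r, m, n, p, b, f, v)
So the Ulgoren cognate is 'nunlil'.

nunlil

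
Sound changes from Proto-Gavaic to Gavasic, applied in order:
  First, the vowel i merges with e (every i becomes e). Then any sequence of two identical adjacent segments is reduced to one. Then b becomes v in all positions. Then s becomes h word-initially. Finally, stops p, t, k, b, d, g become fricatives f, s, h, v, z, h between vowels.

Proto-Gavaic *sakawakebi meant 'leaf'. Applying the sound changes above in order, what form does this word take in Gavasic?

Gavasic: *sakawakebi > sakawakebe > sakawakeve > hakawakeve > hahawaheve  (by vowel merger, unconditioned shift, debuccalisation, intervocalic lenition)

hahawaheve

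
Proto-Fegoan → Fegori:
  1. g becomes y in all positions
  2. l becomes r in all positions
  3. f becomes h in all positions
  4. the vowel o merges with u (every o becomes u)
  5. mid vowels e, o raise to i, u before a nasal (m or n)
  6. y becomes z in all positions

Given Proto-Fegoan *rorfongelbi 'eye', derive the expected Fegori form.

rurhunzerbi

Fegori: *rorfongelbi > rorfonyelbi > rorfonyerbi > rorhonyerbi > rurhunyerbi > rurhunzerbi  (by unconditioned shift, unconditioned shift, unconditioned shift, vowel merger, unconditioned shift)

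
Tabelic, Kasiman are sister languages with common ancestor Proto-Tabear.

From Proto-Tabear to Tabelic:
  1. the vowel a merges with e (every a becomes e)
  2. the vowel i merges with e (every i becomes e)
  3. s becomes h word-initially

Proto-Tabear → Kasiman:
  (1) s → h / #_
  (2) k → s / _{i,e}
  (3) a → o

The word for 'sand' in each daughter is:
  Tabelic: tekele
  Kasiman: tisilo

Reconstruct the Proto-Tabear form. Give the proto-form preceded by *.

*tikila

Position 2: Tabelic has e, Kasiman has i. Kasiman preserves i here (none of its changes turn any other segment into i), so the proto-segment is *i.
Position 4: Tabelic has e, Kasiman has i. Kasiman preserves i here (none of its changes turn any other segment into i), so the proto-segment is *i.
Position 3: Tabelic has k, Kasiman has s. Tabelic preserves k here (none of its changes turn any other segment into k), so the proto-segment is *k.
Verify the candidate proto-form against each daughter:
Tabelic: *tikila > tikile > tekele  (by vowel merger, vowel merger)
Kasiman: *tikila > tisila > tisilo  (by palatalisation, vowel merger)
*tikila is the unique common source.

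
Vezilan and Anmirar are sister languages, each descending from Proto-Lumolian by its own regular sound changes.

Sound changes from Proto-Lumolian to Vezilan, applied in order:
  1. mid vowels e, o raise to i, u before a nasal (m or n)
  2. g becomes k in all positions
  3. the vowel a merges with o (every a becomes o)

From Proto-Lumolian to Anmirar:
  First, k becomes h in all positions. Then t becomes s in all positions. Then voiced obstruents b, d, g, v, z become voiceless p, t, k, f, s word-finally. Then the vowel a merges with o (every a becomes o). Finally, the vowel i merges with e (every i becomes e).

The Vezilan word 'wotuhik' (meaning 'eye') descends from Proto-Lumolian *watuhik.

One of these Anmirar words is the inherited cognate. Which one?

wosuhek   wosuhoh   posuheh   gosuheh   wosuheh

Anmirar: *watuhik
  watuhik → watuhih   [unconditioned shift]
  watuhih → wasuhih   [unconditioned shift]
  wasuhih (rule 3 does not apply)
  wasuhih → wosuhih   [vowel merger]
  wosuhih → wosuheh   [vowel merger]
  giving Anmirar wosuheh.

wosuheh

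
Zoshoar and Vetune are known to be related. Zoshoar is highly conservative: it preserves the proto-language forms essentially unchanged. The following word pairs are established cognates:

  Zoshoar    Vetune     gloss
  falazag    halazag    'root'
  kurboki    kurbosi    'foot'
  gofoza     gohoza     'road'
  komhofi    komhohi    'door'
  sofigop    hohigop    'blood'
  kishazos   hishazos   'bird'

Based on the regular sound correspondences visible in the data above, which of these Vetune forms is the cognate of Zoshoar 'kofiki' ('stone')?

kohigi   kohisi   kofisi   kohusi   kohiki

komhofi ~ komhohi, sofigop ~ hohigop — Zoshoar f corresponds to Vetune h between vowels (before a front vowel).
kurboki ~ kurbosi — Zoshoar k corresponds to Vetune s between vowels (before a front vowel).
Applying these to Zoshoar 'kofiki':
  kofiki → kohiki   (f→h between vowels (before a front vowel))
  kohiki → kohisi   (k→s between vowels (before a front vowel))
So the Vetune cognate is 'kohisi'.

kohisi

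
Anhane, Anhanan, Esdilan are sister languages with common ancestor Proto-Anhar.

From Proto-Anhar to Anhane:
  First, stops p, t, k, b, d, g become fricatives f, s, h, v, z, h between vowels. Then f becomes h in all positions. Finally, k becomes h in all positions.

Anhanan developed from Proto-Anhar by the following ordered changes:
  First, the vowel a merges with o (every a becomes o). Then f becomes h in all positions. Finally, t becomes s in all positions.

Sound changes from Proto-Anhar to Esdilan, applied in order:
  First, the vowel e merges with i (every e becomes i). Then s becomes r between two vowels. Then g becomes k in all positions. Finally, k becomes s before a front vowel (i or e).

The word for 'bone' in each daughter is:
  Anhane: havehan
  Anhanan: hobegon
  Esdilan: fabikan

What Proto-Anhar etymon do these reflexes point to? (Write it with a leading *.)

Position 4: Anhane has e, Anhanan has e, Esdilan has i. Anhane preserves e here (none of its changes turn any other segment into e), so the proto-segment is *e.
Position 1: Anhane has h, Anhanan has h, Esdilan has f. Esdilan preserves f here (none of its changes turn any other segment into f), so the proto-segment is *f.
Continuing position by position gives *fabegan; check it forward:
Anhane: *fabegan > favehan > havehan  (by intervocalic lenition, unconditioned shift)
Anhanan: *fabegan > fobegon > hobegon  (by vowel merger, unconditioned shift)
Esdilan: start from *fabegan.
  rule 1 (vowel merger): fabegan → fabigan
  rule 2: no change — fabigan
  rule 3 (unconditioned shift): fabigan → fabikan
  rule 4: no change — fabikan
  ⇒ Esdilan fabikan
Only *fabegan yields all of Anhane havehan, Anhanan hobegon, Esdilan fabikan.

*fabegan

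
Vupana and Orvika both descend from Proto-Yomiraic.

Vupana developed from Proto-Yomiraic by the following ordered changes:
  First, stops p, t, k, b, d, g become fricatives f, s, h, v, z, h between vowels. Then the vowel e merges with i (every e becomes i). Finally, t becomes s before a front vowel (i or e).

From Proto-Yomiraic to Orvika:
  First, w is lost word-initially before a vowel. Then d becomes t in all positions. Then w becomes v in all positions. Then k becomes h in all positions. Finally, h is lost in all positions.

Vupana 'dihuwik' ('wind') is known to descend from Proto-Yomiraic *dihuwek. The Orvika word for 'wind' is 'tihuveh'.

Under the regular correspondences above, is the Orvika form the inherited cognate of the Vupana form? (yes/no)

no

Derive the expected Orvika reflex of *dihuwek:
Orvika: *dihuwek
  dihuwek (rule 1 does not apply)
  dihuwek → tihuwek   [unconditioned shift]
  tihuwek → tihuvek   [unconditioned shift]
  tihuvek → tihuveh   [unconditioned shift]
  tihuveh → tiuve   [h-loss]
  giving Orvika tiuve.
The regular Orvika reflex would be 'tiuve', but the attested form is 'tihuveh'. The correspondence is irregular, so they are not cognates (the Orvika form has a different source).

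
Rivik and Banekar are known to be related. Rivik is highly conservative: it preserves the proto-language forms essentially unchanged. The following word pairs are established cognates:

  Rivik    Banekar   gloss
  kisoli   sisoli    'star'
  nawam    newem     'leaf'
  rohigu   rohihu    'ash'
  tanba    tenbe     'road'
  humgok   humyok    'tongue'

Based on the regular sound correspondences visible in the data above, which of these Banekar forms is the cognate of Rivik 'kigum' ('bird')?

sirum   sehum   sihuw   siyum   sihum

kisoli ~ sisoli — Rivik k corresponds to Banekar s word-initially before a front vowel.
rohigu ~ rohihu — Rivik g corresponds to Banekar h between vowels (before a back vowel).
Applying these to Rivik 'kigum':
  kigum → sigum   (k→s word-initially before a front vowel)
  sigum → sihum   (g→h between vowels (before a back vowel))
So the Banekar cognate is 'sihum'.

sihum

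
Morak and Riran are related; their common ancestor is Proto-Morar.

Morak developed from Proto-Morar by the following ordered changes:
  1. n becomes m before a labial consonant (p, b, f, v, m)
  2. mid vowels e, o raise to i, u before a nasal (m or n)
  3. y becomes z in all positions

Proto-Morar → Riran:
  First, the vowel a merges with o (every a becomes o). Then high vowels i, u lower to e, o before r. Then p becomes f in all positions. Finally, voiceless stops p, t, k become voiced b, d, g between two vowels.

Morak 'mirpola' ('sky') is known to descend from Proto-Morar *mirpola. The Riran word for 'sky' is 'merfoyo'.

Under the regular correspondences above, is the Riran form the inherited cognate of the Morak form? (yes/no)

Derive the expected Riran reflex of *mirpola:
Riran: start from *mirpola.
  rule 1 (vowel merger): mirpola → mirpolo
  rule 2 (pre-rhotic lowering): mirpolo → merpolo
  rule 3 (unconditioned shift): merpolo → merfolo
  rule 4: no change — merfolo
  ⇒ Riran merfolo
The regular Riran reflex would be 'merfolo', but the attested form is 'merfoyo'. The correspondence is irregular, so they are not cognates (the Riran form has a different source).

no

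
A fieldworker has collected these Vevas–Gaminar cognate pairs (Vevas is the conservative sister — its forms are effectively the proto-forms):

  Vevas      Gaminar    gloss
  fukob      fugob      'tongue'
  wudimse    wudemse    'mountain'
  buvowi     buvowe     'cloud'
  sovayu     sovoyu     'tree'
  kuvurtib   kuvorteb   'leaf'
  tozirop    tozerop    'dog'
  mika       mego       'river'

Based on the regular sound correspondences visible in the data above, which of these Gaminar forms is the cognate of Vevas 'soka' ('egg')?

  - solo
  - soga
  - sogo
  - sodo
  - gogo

sogo

mika ~ mego — Vevas k corresponds to Gaminar g between vowels (before a back vowel).
mika ~ mego — Vevas a corresponds to Gaminar o word-finally.
Applying these to Vevas 'soka':
  soka → soga   (k→g between vowels (before a back vowel))
  soga → sogo   (a→o word-finally)
So the Gaminar cognate is 'sogo'.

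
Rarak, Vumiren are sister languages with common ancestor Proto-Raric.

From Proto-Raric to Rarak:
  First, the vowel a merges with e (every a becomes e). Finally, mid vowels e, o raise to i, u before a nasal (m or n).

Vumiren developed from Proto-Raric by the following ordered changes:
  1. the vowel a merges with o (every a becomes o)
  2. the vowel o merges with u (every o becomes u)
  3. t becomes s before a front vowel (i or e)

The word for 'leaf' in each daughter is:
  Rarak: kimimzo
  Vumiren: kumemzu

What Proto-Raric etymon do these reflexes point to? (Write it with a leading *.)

Position 4: Rarak has i, Vumiren has e. Vumiren preserves e here (none of its changes turn any other segment into e), so the proto-segment is *e.
Position 7: Rarak has o, Vumiren has u. Rarak preserves o here (none of its changes turn any other segment into o), so the proto-segment is *o.
Position 2: Rarak has i, Vumiren has u. Taking the neighbouring segments as reconstructed: Rarak i could go back to *a or *e or *i; Vumiren u could go back to *a or *o or *u — the one source consistent with every daughter is *a.
Continuing position by position gives *kamemzo; check it forward:
Rarak: start from *kamemzo.
  rule 1 (vowel merger): kamemzo → kememzo
  rule 2 (pre-nasal raising): kememzo → kimimzo
  ⇒ Rarak kimimzo
Vumiren: start from *kamemzo.
  rule 1 (vowel merger): kamemzo → komemzo
  rule 2 (vowel merger): komemzo → kumemzu
  rule 3: no change — kumemzu
  ⇒ Vumiren kumemzu
*kamemzo is the unique common source.

*kamemzo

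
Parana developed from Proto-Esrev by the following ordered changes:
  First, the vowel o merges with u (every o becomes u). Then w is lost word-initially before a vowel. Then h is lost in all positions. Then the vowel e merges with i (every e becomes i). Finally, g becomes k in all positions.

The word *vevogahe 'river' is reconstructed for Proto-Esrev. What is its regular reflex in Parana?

vivukai

Parana: *vevogahe > vevugahe > vevugae > vivugai > vivukai  (by vowel merger, h-loss, vowel merger, unconditioned shift)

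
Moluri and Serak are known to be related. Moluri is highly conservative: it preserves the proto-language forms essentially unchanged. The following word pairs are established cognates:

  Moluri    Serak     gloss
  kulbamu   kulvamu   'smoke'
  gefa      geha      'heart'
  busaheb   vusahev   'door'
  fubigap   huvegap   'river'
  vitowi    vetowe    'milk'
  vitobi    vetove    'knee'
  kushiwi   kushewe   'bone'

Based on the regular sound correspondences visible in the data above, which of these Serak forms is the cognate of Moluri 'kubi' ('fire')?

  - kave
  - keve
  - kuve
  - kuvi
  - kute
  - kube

kuve

fubigap ~ huvegap, vitobi ~ vetove — Moluri b corresponds to Serak v between vowels (before a front vowel).
vitowi ~ vetowe, vitobi ~ vetove — Moluri i corresponds to Serak e word-finally.
Applying these to Moluri 'kubi':
  kubi → kuvi   (b→v between vowels (before a front vowel))
  kuvi → kuve   (i→e word-finally)
So the Serak cognate is 'kuve'.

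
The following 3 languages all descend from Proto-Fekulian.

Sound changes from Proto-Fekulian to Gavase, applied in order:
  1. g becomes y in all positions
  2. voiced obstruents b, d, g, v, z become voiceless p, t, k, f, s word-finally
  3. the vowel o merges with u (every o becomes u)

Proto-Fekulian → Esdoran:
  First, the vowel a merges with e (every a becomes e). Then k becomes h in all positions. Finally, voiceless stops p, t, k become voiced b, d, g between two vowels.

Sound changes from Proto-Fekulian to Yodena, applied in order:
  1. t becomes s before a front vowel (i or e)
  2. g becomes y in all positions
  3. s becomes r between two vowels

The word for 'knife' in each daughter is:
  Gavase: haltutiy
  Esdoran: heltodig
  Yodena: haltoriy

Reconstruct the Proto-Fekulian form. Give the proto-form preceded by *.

*haltotig

Position 8: Gavase has y, Esdoran has g, Yodena has y. Esdoran preserves g here (none of its changes turn any other segment into g), so the proto-segment is *g.
Position 6: Gavase has t, Esdoran has d, Yodena has r. Taking the neighbouring segments as reconstructed: Gavase t can only go back to *t; Esdoran d could go back to *t or *d; Yodena r could go back to *t or *s or *r — the one source consistent with every daughter is *t.
Position 2: Gavase has a, Esdoran has e, Yodena has a. Gavase preserves a here (none of its changes turn any other segment into a), so the proto-segment is *a.
Verify the candidate proto-form against each daughter:
Gavase: *haltotig > haltotiy > haltutiy  (by unconditioned shift, vowel merger)
Esdoran: *haltotig > heltotig > heltodig  (by vowel merger, intervocalic voicing)
Yodena: *haltotig
  haltotig → haltosig   [palatalisation]
  haltosig → haltosiy   [unconditioned shift]
  haltosiy → haltoriy   [rhotacism]
  giving Yodena haltoriy.
Only *haltotig yields all of Gavase haltutiy, Esdoran heltodig, Yodena haltoriy.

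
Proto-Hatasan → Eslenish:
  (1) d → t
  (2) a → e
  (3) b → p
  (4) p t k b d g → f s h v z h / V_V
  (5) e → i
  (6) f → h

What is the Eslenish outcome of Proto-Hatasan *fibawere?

hihiwiri

Eslenish: start from *fibawere.
  rule 1: no change — fibawere
  rule 2 (vowel merger): fibawere → fibewere
  rule 3 (unconditioned shift): fibewere → fipewere
  rule 4 (intervocalic lenition): fipewere → fifewere
  rule 5 (vowel merger): fifewere → fifiwiri
  rule 6 (unconditioned shift): fifiwiri → hihiwiri
  ⇒ Eslenish hihiwiri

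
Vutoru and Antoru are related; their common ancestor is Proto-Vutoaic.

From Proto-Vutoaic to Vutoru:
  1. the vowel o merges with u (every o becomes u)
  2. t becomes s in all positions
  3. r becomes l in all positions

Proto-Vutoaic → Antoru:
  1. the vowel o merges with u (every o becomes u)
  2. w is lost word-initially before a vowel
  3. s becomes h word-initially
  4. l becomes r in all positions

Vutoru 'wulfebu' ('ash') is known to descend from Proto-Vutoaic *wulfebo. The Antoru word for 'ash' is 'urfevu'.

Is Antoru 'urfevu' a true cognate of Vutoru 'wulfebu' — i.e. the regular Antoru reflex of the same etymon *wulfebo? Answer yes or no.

Derive the expected Antoru reflex of *wulfebo:
Antoru: *wulfebo
  wulfebo → wulfebu   [vowel merger]
  wulfebu → ulfebu   [glide loss]
  ulfebu (rule 3 does not apply)
  ulfebu → urfebu   [unconditioned shift]
  giving Antoru urfebu.
The regular Antoru reflex would be 'urfebu', but the attested form is 'urfevu'. The correspondence is irregular, so they are not cognates (the Antoru form has a different source).

no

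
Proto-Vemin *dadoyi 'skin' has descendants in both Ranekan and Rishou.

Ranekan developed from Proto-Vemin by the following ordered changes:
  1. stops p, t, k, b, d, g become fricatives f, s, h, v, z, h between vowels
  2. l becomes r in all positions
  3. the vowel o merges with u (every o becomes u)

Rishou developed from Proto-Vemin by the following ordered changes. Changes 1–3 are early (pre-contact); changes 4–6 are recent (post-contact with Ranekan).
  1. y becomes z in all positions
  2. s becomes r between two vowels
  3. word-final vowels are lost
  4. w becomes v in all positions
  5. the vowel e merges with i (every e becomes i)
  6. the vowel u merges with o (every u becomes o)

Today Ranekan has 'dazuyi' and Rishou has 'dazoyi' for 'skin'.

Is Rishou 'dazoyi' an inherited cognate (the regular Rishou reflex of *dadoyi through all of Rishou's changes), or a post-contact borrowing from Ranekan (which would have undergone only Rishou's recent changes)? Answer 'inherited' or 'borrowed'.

borrowed

If inherited, *dadoyi would pass through all of Rishou's changes:
Rishou: *dadoyi > dadozi > dadoz  (by unconditioned shift, apocope)
If borrowed from Ranekan 'dazuyi' after the early changes, it would undergo only the recent ones:
  rule 4 (unconditioned shift): no change (dazuyi)
  rule 5 (vowel merger): no change (dazuyi)
  rule 6 (vowel merger): dazuyi → dazoyi
  ⇒ as a loan: dazoyi
Rishou 'dazoyi' matches the loan outcome 'dazoyi', not the inherited 'dadoz' — it skipped the early Rishou changes, so it was borrowed from Ranekan.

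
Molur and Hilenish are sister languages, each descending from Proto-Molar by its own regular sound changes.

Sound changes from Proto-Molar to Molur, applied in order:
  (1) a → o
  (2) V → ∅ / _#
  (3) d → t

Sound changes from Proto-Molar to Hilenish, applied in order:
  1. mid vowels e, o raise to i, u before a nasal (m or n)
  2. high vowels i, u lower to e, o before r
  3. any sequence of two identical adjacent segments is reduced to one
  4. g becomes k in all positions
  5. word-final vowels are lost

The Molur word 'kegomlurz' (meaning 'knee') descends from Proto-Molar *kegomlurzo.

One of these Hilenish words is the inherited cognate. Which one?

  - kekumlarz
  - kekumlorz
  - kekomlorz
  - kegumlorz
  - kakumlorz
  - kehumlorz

Hilenish: *kegomlurzo
  kegomlurzo → kegumlurzo   [pre-nasal raising]
  kegumlurzo → kegumlorzo   [pre-rhotic lowering]
  kegumlorzo (rule 3 does not apply)
  kegumlorzo → kekumlorzo   [unconditioned shift]
  kekumlorzo → kekumlorz   [apocope]
  giving Hilenish kekumlorz.
The other candidates each miss or misapply at least one Hilenish change.

kekumlorz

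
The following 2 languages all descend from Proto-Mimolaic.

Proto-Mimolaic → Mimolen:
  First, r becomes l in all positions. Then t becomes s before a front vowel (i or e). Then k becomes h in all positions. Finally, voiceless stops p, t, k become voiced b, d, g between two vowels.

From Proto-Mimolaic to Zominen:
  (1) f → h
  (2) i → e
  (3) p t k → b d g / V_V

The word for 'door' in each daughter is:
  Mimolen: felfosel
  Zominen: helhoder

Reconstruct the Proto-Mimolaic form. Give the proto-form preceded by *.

Position 6: Mimolen has s, Zominen has d. Taking the neighbouring segments as reconstructed: Mimolen s could go back to *t or *s; Zominen d could go back to *t or *d — the one source consistent with every daughter is *t.
Position 1: Mimolen has f, Zominen has h. Mimolen preserves f here (none of its changes turn any other segment into f), so the proto-segment is *f.
Position 4: Mimolen has f, Zominen has h. Mimolen preserves f here (none of its changes turn any other segment into f), so the proto-segment is *f.
Continuing position by position gives *felfoter; check it forward:
Mimolen: *felfoter > felfotel > felfosel  (by unconditioned shift, palatalisation)
Zominen: *felfoter
  felfoter → helhoter   [unconditioned shift]
  helhoter (rule 2 does not apply)
  helhoter → helhoder   [intervocalic voicing]
  giving Zominen helhoder.
Only *felfoter yields all of Mimolen felfosel, Zominen helhoder.

*felfoter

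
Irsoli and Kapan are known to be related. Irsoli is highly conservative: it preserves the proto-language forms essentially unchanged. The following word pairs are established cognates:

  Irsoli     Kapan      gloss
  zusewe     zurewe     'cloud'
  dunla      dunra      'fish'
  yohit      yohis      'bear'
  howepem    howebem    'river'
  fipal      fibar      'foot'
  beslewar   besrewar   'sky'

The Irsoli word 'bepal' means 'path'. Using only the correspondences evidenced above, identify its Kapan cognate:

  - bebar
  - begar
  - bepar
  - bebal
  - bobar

bebar

fipal ~ fibar — Irsoli p corresponds to Kapan b between vowels (before a back vowel).
fipal ~ fibar — Irsoli l corresponds to Kapan r word-finally.
Applying these to Irsoli 'bepal':
  bepal → bebal   (p→b between vowels (before a back vowel))
  bebal → bebar   (l→r word-finally)
So the Kapan cognate is 'bebar'.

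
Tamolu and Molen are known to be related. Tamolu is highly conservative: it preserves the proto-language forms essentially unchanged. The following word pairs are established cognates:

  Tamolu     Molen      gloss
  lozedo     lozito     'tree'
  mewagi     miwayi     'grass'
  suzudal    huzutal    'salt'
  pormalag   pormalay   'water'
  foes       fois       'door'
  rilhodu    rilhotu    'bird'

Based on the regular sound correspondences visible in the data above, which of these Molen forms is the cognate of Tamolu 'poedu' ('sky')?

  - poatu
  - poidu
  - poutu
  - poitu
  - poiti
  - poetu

poitu

foes ~ fois — Tamolu e corresponds to Molen i after a vowel, before a consonant other than r, m, n, p, b, f, v.
rilhodu ~ rilhotu — Tamolu d corresponds to Molen t between vowels (before a back vowel).
Applying these to Tamolu 'poedu':
  poedu → poidu   (e→i after a vowel, before a consonant other than r, m, n, p, b, f, v)
  poidu → poitu   (d→t between vowels (before a back vowel))
So the Molen cognate is 'poitu'.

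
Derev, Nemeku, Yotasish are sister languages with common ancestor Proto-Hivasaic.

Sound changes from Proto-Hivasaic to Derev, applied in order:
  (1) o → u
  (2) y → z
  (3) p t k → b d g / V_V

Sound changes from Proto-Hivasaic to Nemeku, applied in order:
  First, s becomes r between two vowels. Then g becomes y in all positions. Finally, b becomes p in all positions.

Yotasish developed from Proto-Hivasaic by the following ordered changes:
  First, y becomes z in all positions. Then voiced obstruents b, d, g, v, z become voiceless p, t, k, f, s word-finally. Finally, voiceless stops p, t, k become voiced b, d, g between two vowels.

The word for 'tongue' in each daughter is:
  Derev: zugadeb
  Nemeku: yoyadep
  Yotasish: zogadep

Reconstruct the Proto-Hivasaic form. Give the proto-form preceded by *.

*yogadeb

Position 2: Derev has u, Nemeku has o, Yotasish has o. Nemeku preserves o here (none of its changes turn any other segment into o), so the proto-segment is *o.
Position 3: Derev has g, Nemeku has y, Yotasish has g. Taking the neighbouring segments as reconstructed: Derev g could go back to *k or *g; Nemeku y could go back to *g or *y; Yotasish g could go back to *k or *g — the one source consistent with every daughter is *g.
Verify the candidate proto-form against each daughter:
Derev: *yogadeb
  yogadeb → yugadeb   [vowel merger]
  yugadeb → zugadeb   [unconditioned shift]
  zugadeb (rule 3 does not apply)
  giving Derev zugadeb.
Nemeku: *yogadeb
  yogadeb (rule 1 does not apply)
  yogadeb → yoyadeb   [unconditioned shift]
  yoyadeb → yoyadep   [unconditioned shift]
  giving Nemeku yoyadep.
Yotasish: *yogadeb > zogadeb > zogadep  (by unconditioned shift, final devoicing)
Only *yogadeb yields all of Derev zugadeb, Nemeku yoyadep, Yotasish zogadep.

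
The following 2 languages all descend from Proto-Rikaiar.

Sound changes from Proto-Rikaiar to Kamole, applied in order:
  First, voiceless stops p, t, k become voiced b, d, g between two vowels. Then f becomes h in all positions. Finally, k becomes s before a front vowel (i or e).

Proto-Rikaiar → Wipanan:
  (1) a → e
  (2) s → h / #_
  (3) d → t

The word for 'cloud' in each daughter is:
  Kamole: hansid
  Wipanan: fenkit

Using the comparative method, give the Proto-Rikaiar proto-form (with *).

*fankid

Position 2: Kamole has a, Wipanan has e. Kamole preserves a here (none of its changes turn any other segment into a), so the proto-segment is *a.
Position 4: Kamole has s, Wipanan has k. Wipanan preserves k here (none of its changes turn any other segment into k), so the proto-segment is *k.
Position 1: Kamole has h, Wipanan has f. Wipanan preserves f here (none of its changes turn any other segment into f), so the proto-segment is *f.
Verify the candidate proto-form against each daughter:
Kamole: *fankid > hankid > hansid  (by unconditioned shift, palatalisation)
Wipanan: start from *fankid.
  rule 1 (vowel merger): fankid → fenkid
  rule 2: no change — fenkid
  rule 3 (unconditioned shift): fenkid → fenkit
  ⇒ Wipanan fenkit
Only *fankid yields all of Kamole hansid, Wipanan fenkit.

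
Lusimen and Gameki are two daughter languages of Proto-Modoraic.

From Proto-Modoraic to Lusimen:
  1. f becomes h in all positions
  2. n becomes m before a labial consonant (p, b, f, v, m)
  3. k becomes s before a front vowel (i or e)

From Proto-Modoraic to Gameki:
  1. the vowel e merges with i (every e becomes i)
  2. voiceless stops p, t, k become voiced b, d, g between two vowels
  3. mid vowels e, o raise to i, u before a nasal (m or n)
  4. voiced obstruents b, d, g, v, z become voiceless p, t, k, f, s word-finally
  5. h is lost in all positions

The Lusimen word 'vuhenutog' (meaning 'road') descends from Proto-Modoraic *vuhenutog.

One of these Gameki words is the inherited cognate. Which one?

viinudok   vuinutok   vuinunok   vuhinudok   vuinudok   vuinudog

Gameki: *vuhenutog
  vuhenutog → vuhinutog   [vowel merger]
  vuhinutog → vuhinudog   [intervocalic voicing]
  vuhinudog (rule 3 does not apply)
  vuhinudog → vuhinudok   [final devoicing]
  vuhinudok → vuinudok   [h-loss]
  giving Gameki vuinudok.
The other candidates each miss or misapply at least one Gameki change.

vuinudok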